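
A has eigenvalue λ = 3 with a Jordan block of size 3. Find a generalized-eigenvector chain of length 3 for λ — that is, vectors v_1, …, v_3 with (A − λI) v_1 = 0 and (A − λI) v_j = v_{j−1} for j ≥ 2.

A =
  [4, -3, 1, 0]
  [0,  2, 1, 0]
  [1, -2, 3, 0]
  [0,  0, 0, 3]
A Jordan chain for λ = 3 of length 3:
v_1 = (2, 1, 1, 0)ᵀ
v_2 = (1, 0, 1, 0)ᵀ
v_3 = (1, 0, 0, 0)ᵀ

Let N = A − (3)·I. We want v_3 with N^3 v_3 = 0 but N^2 v_3 ≠ 0; then v_{j-1} := N · v_j for j = 3, …, 2.

Pick v_3 = (1, 0, 0, 0)ᵀ.
Then v_2 = N · v_3 = (1, 0, 1, 0)ᵀ.
Then v_1 = N · v_2 = (2, 1, 1, 0)ᵀ.

Sanity check: (A − (3)·I) v_1 = (0, 0, 0, 0)ᵀ = 0. ✓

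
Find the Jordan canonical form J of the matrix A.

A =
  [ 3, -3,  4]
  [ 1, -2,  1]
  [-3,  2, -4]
J_3(-1)

The characteristic polynomial is
  det(x·I − A) = x^3 + 3*x^2 + 3*x + 1 = (x + 1)^3

Eigenvalues and multiplicities (the geometric multiplicity of λ is n − rank(A − λI), which equals the number of Jordan blocks for λ):
  λ = -1: algebraic multiplicity = 3, geometric multiplicity = 1

Determining the block sizes for each eigenvalue:
  λ = -1: one block (gm = 1), so the single block has size am = 3 → block sizes [3]

Assembling the blocks gives a Jordan form
J =
  [-1,  1,  0]
  [ 0, -1,  1]
  [ 0,  0, -1]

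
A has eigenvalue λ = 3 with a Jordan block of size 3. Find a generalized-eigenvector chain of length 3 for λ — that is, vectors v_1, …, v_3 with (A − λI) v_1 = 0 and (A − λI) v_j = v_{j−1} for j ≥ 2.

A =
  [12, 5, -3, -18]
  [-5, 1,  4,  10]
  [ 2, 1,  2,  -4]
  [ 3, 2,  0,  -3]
A Jordan chain for λ = 3 of length 3:
v_1 = (-4, 3, -1, -1)ᵀ
v_2 = (9, -5, 2, 3)ᵀ
v_3 = (1, 0, 0, 0)ᵀ

Let N = A − (3)·I. We want v_3 with N^3 v_3 = 0 but N^2 v_3 ≠ 0; then v_{j-1} := N · v_j for j = 3, …, 2.

Pick v_3 = (1, 0, 0, 0)ᵀ.
Then v_2 = N · v_3 = (9, -5, 2, 3)ᵀ.
Then v_1 = N · v_2 = (-4, 3, -1, -1)ᵀ.

Sanity check: (A − (3)·I) v_1 = (0, 0, 0, 0)ᵀ = 0. ✓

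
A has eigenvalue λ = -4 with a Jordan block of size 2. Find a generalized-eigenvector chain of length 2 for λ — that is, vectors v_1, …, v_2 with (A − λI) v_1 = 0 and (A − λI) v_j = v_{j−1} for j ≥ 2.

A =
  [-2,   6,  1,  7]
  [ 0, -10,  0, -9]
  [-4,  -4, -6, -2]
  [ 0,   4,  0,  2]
A Jordan chain for λ = -4 of length 2:
v_1 = (2, 0, -4, 0)ᵀ
v_2 = (1, 0, 0, 0)ᵀ

Let N = A − (-4)·I. We want v_2 with N^2 v_2 = 0 but N^1 v_2 ≠ 0; then v_{j-1} := N · v_j for j = 2, …, 2.

Pick v_2 = (1, 0, 0, 0)ᵀ.
Then v_1 = N · v_2 = (2, 0, -4, 0)ᵀ.

Sanity check: (A − (-4)·I) v_1 = (0, 0, 0, 0)ᵀ = 0. ✓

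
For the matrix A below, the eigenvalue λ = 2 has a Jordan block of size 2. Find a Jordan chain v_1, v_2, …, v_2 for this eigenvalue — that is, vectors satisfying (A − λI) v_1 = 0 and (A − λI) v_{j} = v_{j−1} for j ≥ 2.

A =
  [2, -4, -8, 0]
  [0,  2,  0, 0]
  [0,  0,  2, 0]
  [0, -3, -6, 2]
A Jordan chain for λ = 2 of length 2:
v_1 = (-4, 0, 0, -3)ᵀ
v_2 = (0, 1, 0, 0)ᵀ

Let N = A − (2)·I. We want v_2 with N^2 v_2 = 0 but N^1 v_2 ≠ 0; then v_{j-1} := N · v_j for j = 2, …, 2.

Pick v_2 = (0, 1, 0, 0)ᵀ.
Then v_1 = N · v_2 = (-4, 0, 0, -3)ᵀ.

Sanity check: (A − (2)·I) v_1 = (0, 0, 0, 0)ᵀ = 0. ✓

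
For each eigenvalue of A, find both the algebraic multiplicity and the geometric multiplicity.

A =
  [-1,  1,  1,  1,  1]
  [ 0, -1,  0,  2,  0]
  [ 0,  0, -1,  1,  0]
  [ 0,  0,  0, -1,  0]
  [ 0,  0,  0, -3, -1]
λ = -1: alg = 5, geom = 3

Step 1 — factor the characteristic polynomial to read off the algebraic multiplicities:
  χ_A(x) = (x + 1)^5

Step 2 — compute geometric multiplicities via the rank-nullity identity g(λ) = n − rank(A − λI):
  rank(A − (-1)·I) = 2, so dim ker(A − (-1)·I) = n − 2 = 3

Summary:
  λ = -1: algebraic multiplicity = 5, geometric multiplicity = 3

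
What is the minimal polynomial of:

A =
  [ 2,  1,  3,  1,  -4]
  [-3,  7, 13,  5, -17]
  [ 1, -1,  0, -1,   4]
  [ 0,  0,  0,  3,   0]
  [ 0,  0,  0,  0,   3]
x^3 - 9*x^2 + 27*x - 27

The characteristic polynomial is χ_A(x) = (x - 3)^5, so the eigenvalues are known. The minimal polynomial is
  m_A(x) = Π_λ (x − λ)^{k_λ}
where k_λ is the size of the *largest* Jordan block for λ (equivalently, the smallest k with (A − λI)^k v = 0 for every generalised eigenvector v of λ).

  λ = 3: largest Jordan block has size 3, contributing (x − 3)^3

So m_A(x) = (x - 3)^3 = x^3 - 9*x^2 + 27*x - 27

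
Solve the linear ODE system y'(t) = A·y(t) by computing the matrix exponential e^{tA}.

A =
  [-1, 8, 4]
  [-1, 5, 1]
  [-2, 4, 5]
e^{tA} =
  [-4*t*exp(3*t) + exp(3*t), 8*t*exp(3*t), 4*t*exp(3*t)]
  [-t*exp(3*t), 2*t*exp(3*t) + exp(3*t), t*exp(3*t)]
  [-2*t*exp(3*t), 4*t*exp(3*t), 2*t*exp(3*t) + exp(3*t)]

Strategy: write A = P · J · P⁻¹ where J is a Jordan canonical form, so e^{tA} = P · e^{tJ} · P⁻¹, and e^{tJ} can be computed block-by-block.

A has Jordan form
J =
  [3, 1, 0]
  [0, 3, 0]
  [0, 0, 3]
(up to reordering of blocks).

Per-block formulas:
  For a 2×2 Jordan block J_2(3): exp(t · J_2(3)) = e^(3t)·(I + t·N), where N is the 2×2 nilpotent shift.
  For a 1×1 block at λ = 3: exp(t · [3]) = [e^(3t)].

After assembling e^{tJ} and conjugating by P, we get:

e^{tA} =
  [-4*t*exp(3*t) + exp(3*t), 8*t*exp(3*t), 4*t*exp(3*t)]
  [-t*exp(3*t), 2*t*exp(3*t) + exp(3*t), t*exp(3*t)]
  [-2*t*exp(3*t), 4*t*exp(3*t), 2*t*exp(3*t) + exp(3*t)]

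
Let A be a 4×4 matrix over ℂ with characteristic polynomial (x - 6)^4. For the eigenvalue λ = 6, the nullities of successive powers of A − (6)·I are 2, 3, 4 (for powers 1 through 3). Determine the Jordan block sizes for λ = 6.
Block sizes for λ = 6: [3, 1]

From the dimensions of kernels of powers, the number of Jordan blocks of size at least j is d_j − d_{j−1} where d_j = dim ker(N^j) (with d_0 = 0). Computing the differences gives [2, 1, 1].
The number of blocks of size exactly k is (#blocks of size ≥ k) − (#blocks of size ≥ k + 1), so the partition is: 1 block(s) of size 1, 1 block(s) of size 3.
In nonincreasing order the block sizes are [3, 1].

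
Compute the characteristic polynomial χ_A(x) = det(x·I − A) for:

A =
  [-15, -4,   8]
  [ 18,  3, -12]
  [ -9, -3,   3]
x^3 + 9*x^2 + 27*x + 27

Expanding det(x·I − A) (e.g. by cofactor expansion or by noting that A is similar to its Jordan form J, which has the same characteristic polynomial as A) gives
  χ_A(x) = x^3 + 9*x^2 + 27*x + 27
which factors as (x + 3)^3. The eigenvalues (with algebraic multiplicities) are λ = -3 with multiplicity 3.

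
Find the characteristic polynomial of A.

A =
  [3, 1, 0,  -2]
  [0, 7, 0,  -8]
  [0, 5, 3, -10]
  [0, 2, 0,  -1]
x^4 - 12*x^3 + 54*x^2 - 108*x + 81

Expanding det(x·I − A) (e.g. by cofactor expansion or by noting that A is similar to its Jordan form J, which has the same characteristic polynomial as A) gives
  χ_A(x) = x^4 - 12*x^3 + 54*x^2 - 108*x + 81
which factors as (x - 3)^4. The eigenvalues (with algebraic multiplicities) are λ = 3 with multiplicity 4.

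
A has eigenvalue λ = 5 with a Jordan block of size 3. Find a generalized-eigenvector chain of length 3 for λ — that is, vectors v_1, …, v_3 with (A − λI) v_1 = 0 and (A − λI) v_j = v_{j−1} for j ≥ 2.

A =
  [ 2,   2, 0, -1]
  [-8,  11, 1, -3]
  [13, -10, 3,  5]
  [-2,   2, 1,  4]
A Jordan chain for λ = 5 of length 3:
v_1 = (-5, -5, 5, 5)ᵀ
v_2 = (-3, -8, 13, -2)ᵀ
v_3 = (1, 0, 0, 0)ᵀ

Let N = A − (5)·I. We want v_3 with N^3 v_3 = 0 but N^2 v_3 ≠ 0; then v_{j-1} := N · v_j for j = 3, …, 2.

Pick v_3 = (1, 0, 0, 0)ᵀ.
Then v_2 = N · v_3 = (-3, -8, 13, -2)ᵀ.
Then v_1 = N · v_2 = (-5, -5, 5, 5)ᵀ.

Sanity check: (A − (5)·I) v_1 = (0, 0, 0, 0)ᵀ = 0. ✓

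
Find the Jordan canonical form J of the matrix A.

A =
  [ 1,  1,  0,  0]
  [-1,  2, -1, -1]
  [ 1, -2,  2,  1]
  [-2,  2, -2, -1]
J_3(1) ⊕ J_1(1)

The characteristic polynomial is
  det(x·I − A) = x^4 - 4*x^3 + 6*x^2 - 4*x + 1 = (x - 1)^4

Eigenvalues and multiplicities (the geometric multiplicity of λ is n − rank(A − λI), which equals the number of Jordan blocks for λ):
  λ = 1: algebraic multiplicity = 4, geometric multiplicity = 2

Determining the block sizes for each eigenvalue:
  λ = 1: with am = 4 and gm = 2, the partition is not yet determined (e.g. several partitions of 4 into 2 parts exist). Let N = A − (1)·I. Computing rank(N^1) = 2, rank(N^2) = 1, rank(N^3) = 0; the number of blocks of size ≥ j is rank(N^{j−1}) − rank(N^j), giving [2, 1, 1]. So we have 1 block(s) of size 3, 1 block(s) of size 1 → block sizes [3, 1]

Assembling the blocks gives a Jordan form
J =
  [1, 1, 0, 0]
  [0, 1, 1, 0]
  [0, 0, 1, 0]
  [0, 0, 0, 1]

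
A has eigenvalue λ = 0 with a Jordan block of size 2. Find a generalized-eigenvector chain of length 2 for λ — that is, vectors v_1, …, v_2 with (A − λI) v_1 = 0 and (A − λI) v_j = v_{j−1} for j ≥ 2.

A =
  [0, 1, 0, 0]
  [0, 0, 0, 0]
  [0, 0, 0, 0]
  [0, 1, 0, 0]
A Jordan chain for λ = 0 of length 2:
v_1 = (1, 0, 0, 1)ᵀ
v_2 = (0, 1, 0, 0)ᵀ

Let N = A − (0)·I. We want v_2 with N^2 v_2 = 0 but N^1 v_2 ≠ 0; then v_{j-1} := N · v_j for j = 2, …, 2.

Pick v_2 = (0, 1, 0, 0)ᵀ.
Then v_1 = N · v_2 = (1, 0, 0, 1)ᵀ.

Sanity check: (A − (0)·I) v_1 = (0, 0, 0, 0)ᵀ = 0. ✓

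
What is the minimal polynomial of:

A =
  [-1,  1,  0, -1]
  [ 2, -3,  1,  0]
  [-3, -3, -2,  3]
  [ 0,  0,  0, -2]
x^3 + 6*x^2 + 12*x + 8

The characteristic polynomial is χ_A(x) = (x + 2)^4, so the eigenvalues are known. The minimal polynomial is
  m_A(x) = Π_λ (x − λ)^{k_λ}
where k_λ is the size of the *largest* Jordan block for λ (equivalently, the smallest k with (A − λI)^k v = 0 for every generalised eigenvector v of λ).

  λ = -2: largest Jordan block has size 3, contributing (x + 2)^3

So m_A(x) = (x + 2)^3 = x^3 + 6*x^2 + 12*x + 8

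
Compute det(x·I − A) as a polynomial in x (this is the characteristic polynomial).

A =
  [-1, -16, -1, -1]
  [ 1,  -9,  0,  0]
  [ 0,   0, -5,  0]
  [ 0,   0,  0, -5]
x^4 + 20*x^3 + 150*x^2 + 500*x + 625

Expanding det(x·I − A) (e.g. by cofactor expansion or by noting that A is similar to its Jordan form J, which has the same characteristic polynomial as A) gives
  χ_A(x) = x^4 + 20*x^3 + 150*x^2 + 500*x + 625
which factors as (x + 5)^4. The eigenvalues (with algebraic multiplicities) are λ = -5 with multiplicity 4.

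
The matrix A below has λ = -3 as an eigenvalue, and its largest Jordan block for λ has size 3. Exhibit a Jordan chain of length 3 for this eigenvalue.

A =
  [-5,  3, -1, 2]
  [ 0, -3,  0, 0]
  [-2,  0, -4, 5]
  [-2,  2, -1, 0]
A Jordan chain for λ = -3 of length 3:
v_1 = (2, 0, -4, 0)ᵀ
v_2 = (-2, 0, -2, -2)ᵀ
v_3 = (1, 0, 0, 0)ᵀ

Let N = A − (-3)·I. We want v_3 with N^3 v_3 = 0 but N^2 v_3 ≠ 0; then v_{j-1} := N · v_j for j = 3, …, 2.

Pick v_3 = (1, 0, 0, 0)ᵀ.
Then v_2 = N · v_3 = (-2, 0, -2, -2)ᵀ.
Then v_1 = N · v_2 = (2, 0, -4, 0)ᵀ.

Sanity check: (A − (-3)·I) v_1 = (0, 0, 0, 0)ᵀ = 0. ✓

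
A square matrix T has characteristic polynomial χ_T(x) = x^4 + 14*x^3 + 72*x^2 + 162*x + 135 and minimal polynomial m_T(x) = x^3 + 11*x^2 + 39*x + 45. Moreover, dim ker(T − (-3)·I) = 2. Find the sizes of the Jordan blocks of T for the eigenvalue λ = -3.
Block sizes for λ = -3: [2, 1]

Step 1 — from the characteristic polynomial, algebraic multiplicity of λ = -3 is 3. From dim ker(T − (-3)·I) = 2, there are exactly 2 Jordan blocks for λ = -3.
Step 2 — from the minimal polynomial, the factor (x + 3)^2 tells us the largest block for λ = -3 has size 2.
Step 3 — with total size 3, 2 blocks, and largest block 2, the block sizes (in nonincreasing order) are [2, 1].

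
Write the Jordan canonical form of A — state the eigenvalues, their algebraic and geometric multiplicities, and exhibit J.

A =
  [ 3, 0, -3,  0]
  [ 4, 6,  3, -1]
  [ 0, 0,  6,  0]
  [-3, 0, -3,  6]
J_1(3) ⊕ J_2(6) ⊕ J_1(6)

The characteristic polynomial is
  det(x·I − A) = x^4 - 21*x^3 + 162*x^2 - 540*x + 648 = (x - 6)^3*(x - 3)

Eigenvalues and multiplicities (the geometric multiplicity of λ is n − rank(A − λI), which equals the number of Jordan blocks for λ):
  λ = 3: algebraic multiplicity = 1, geometric multiplicity = 1
  λ = 6: algebraic multiplicity = 3, geometric multiplicity = 2

Determining the block sizes for each eigenvalue:
  λ = 3: one block (gm = 1), so the single block has size am = 1 → block sizes [1]
  λ = 6: 2 blocks summing to 3 forces exactly one block of size 2 and the rest size 1 → block sizes [2, 1]

Assembling the blocks gives a Jordan form
J =
  [3, 0, 0, 0]
  [0, 6, 1, 0]
  [0, 0, 6, 0]
  [0, 0, 0, 6]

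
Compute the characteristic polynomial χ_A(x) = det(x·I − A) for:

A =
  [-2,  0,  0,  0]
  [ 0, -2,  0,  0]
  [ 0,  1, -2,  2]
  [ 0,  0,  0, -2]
x^4 + 8*x^3 + 24*x^2 + 32*x + 16

Expanding det(x·I − A) (e.g. by cofactor expansion or by noting that A is similar to its Jordan form J, which has the same characteristic polynomial as A) gives
  χ_A(x) = x^4 + 8*x^3 + 24*x^2 + 32*x + 16
which factors as (x + 2)^4. The eigenvalues (with algebraic multiplicities) are λ = -2 with multiplicity 4.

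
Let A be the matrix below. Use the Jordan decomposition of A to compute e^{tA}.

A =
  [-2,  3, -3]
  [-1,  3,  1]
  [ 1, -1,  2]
e^{tA} =
  [3*t^2*exp(t)/2 - 3*t*exp(t) + exp(t), 3*t*exp(t), 9*t^2*exp(t)/2 - 3*t*exp(t)]
  [t^2*exp(t) - t*exp(t), 2*t*exp(t) + exp(t), 3*t^2*exp(t) + t*exp(t)]
  [-t^2*exp(t)/2 + t*exp(t), -t*exp(t), -3*t^2*exp(t)/2 + t*exp(t) + exp(t)]

Strategy: write A = P · J · P⁻¹ where J is a Jordan canonical form, so e^{tA} = P · e^{tJ} · P⁻¹, and e^{tJ} can be computed block-by-block.

A has Jordan form
J =
  [1, 1, 0]
  [0, 1, 1]
  [0, 0, 1]
(up to reordering of blocks).

Per-block formulas:
  For a 3×3 Jordan block J_3(1): exp(t · J_3(1)) = e^(1t)·(I + t·N + (t^2/2)·N^2), where N is the 3×3 nilpotent shift.

After assembling e^{tJ} and conjugating by P, we get:

e^{tA} =
  [3*t^2*exp(t)/2 - 3*t*exp(t) + exp(t), 3*t*exp(t), 9*t^2*exp(t)/2 - 3*t*exp(t)]
  [t^2*exp(t) - t*exp(t), 2*t*exp(t) + exp(t), 3*t^2*exp(t) + t*exp(t)]
  [-t^2*exp(t)/2 + t*exp(t), -t*exp(t), -3*t^2*exp(t)/2 + t*exp(t) + exp(t)]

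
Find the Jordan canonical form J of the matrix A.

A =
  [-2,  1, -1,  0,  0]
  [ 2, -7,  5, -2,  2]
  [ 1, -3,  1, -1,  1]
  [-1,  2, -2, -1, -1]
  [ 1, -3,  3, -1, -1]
J_3(-2) ⊕ J_1(-2) ⊕ J_1(-2)

The characteristic polynomial is
  det(x·I − A) = x^5 + 10*x^4 + 40*x^3 + 80*x^2 + 80*x + 32 = (x + 2)^5

Eigenvalues and multiplicities (the geometric multiplicity of λ is n − rank(A − λI), which equals the number of Jordan blocks for λ):
  λ = -2: algebraic multiplicity = 5, geometric multiplicity = 3

Determining the block sizes for each eigenvalue:
  λ = -2: with am = 5 and gm = 3, the partition is not yet determined (e.g. several partitions of 5 into 3 parts exist). Let N = A − (-2)·I. Computing rank(N^1) = 2, rank(N^2) = 1, rank(N^3) = 0; the number of blocks of size ≥ j is rank(N^{j−1}) − rank(N^j), giving [3, 1, 1]. So we have 1 block(s) of size 3, 2 block(s) of size 1 → block sizes [3, 1, 1]

Assembling the blocks gives a Jordan form
J =
  [-2,  1,  0,  0,  0]
  [ 0, -2,  1,  0,  0]
  [ 0,  0, -2,  0,  0]
  [ 0,  0,  0, -2,  0]
  [ 0,  0,  0,  0, -2]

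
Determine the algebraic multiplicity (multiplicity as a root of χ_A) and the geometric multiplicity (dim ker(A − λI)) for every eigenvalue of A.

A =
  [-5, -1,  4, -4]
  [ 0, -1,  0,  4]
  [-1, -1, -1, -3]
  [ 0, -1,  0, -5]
λ = -3: alg = 4, geom = 2

Step 1 — factor the characteristic polynomial to read off the algebraic multiplicities:
  χ_A(x) = (x + 3)^4

Step 2 — compute geometric multiplicities via the rank-nullity identity g(λ) = n − rank(A − λI):
  rank(A − (-3)·I) = 2, so dim ker(A − (-3)·I) = n − 2 = 2

Summary:
  λ = -3: algebraic multiplicity = 4, geometric multiplicity = 2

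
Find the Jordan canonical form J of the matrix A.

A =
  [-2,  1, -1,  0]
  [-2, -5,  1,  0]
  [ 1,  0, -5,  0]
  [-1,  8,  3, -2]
J_3(-4) ⊕ J_1(-2)

The characteristic polynomial is
  det(x·I − A) = x^4 + 14*x^3 + 72*x^2 + 160*x + 128 = (x + 2)*(x + 4)^3

Eigenvalues and multiplicities (the geometric multiplicity of λ is n − rank(A − λI), which equals the number of Jordan blocks for λ):
  λ = -4: algebraic multiplicity = 3, geometric multiplicity = 1
  λ = -2: algebraic multiplicity = 1, geometric multiplicity = 1

Determining the block sizes for each eigenvalue:
  λ = -4: one block (gm = 1), so the single block has size am = 3 → block sizes [3]
  λ = -2: one block (gm = 1), so the single block has size am = 1 → block sizes [1]

Assembling the blocks gives a Jordan form
J =
  [-4,  1,  0,  0]
  [ 0, -4,  1,  0]
  [ 0,  0, -4,  0]
  [ 0,  0,  0, -2]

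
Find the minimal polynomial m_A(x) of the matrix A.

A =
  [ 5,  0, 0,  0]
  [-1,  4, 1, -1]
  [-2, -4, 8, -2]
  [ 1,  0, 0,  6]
x^3 - 17*x^2 + 96*x - 180

The characteristic polynomial is χ_A(x) = (x - 6)^3*(x - 5), so the eigenvalues are known. The minimal polynomial is
  m_A(x) = Π_λ (x − λ)^{k_λ}
where k_λ is the size of the *largest* Jordan block for λ (equivalently, the smallest k with (A − λI)^k v = 0 for every generalised eigenvector v of λ).

  λ = 5: largest Jordan block has size 1, contributing (x − 5)
  λ = 6: largest Jordan block has size 2, contributing (x − 6)^2

So m_A(x) = (x - 6)^2*(x - 5) = x^3 - 17*x^2 + 96*x - 180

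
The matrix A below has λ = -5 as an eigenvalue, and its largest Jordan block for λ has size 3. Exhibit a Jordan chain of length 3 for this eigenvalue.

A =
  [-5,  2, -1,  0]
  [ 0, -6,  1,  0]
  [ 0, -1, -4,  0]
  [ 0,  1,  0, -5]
A Jordan chain for λ = -5 of length 3:
v_1 = (-1, 0, 0, -1)ᵀ
v_2 = (2, -1, -1, 1)ᵀ
v_3 = (0, 1, 0, 0)ᵀ

Let N = A − (-5)·I. We want v_3 with N^3 v_3 = 0 but N^2 v_3 ≠ 0; then v_{j-1} := N · v_j for j = 3, …, 2.

Pick v_3 = (0, 1, 0, 0)ᵀ.
Then v_2 = N · v_3 = (2, -1, -1, 1)ᵀ.
Then v_1 = N · v_2 = (-1, 0, 0, -1)ᵀ.

Sanity check: (A − (-5)·I) v_1 = (0, 0, 0, 0)ᵀ = 0. ✓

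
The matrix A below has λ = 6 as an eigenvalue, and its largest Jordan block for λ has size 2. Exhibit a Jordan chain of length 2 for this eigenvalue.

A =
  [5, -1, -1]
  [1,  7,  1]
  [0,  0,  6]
A Jordan chain for λ = 6 of length 2:
v_1 = (-1, 1, 0)ᵀ
v_2 = (1, 0, 0)ᵀ

Let N = A − (6)·I. We want v_2 with N^2 v_2 = 0 but N^1 v_2 ≠ 0; then v_{j-1} := N · v_j for j = 2, …, 2.

Pick v_2 = (1, 0, 0)ᵀ.
Then v_1 = N · v_2 = (-1, 1, 0)ᵀ.

Sanity check: (A − (6)·I) v_1 = (0, 0, 0)ᵀ = 0. ✓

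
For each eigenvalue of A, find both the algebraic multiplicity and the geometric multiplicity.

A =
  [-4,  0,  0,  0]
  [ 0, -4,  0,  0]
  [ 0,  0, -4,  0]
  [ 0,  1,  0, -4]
λ = -4: alg = 4, geom = 3

Step 1 — factor the characteristic polynomial to read off the algebraic multiplicities:
  χ_A(x) = (x + 4)^4

Step 2 — compute geometric multiplicities via the rank-nullity identity g(λ) = n − rank(A − λI):
  rank(A − (-4)·I) = 1, so dim ker(A − (-4)·I) = n − 1 = 3

Summary:
  λ = -4: algebraic multiplicity = 4, geometric multiplicity = 3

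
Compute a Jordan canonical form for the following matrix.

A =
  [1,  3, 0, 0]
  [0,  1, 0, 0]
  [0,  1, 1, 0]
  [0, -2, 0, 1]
J_2(1) ⊕ J_1(1) ⊕ J_1(1)

The characteristic polynomial is
  det(x·I − A) = x^4 - 4*x^3 + 6*x^2 - 4*x + 1 = (x - 1)^4

Eigenvalues and multiplicities (the geometric multiplicity of λ is n − rank(A − λI), which equals the number of Jordan blocks for λ):
  λ = 1: algebraic multiplicity = 4, geometric multiplicity = 3

Determining the block sizes for each eigenvalue:
  λ = 1: 3 blocks summing to 4 forces exactly one block of size 2 and the rest size 1 → block sizes [2, 1, 1]

Assembling the blocks gives a Jordan form
J =
  [1, 1, 0, 0]
  [0, 1, 0, 0]
  [0, 0, 1, 0]
  [0, 0, 0, 1]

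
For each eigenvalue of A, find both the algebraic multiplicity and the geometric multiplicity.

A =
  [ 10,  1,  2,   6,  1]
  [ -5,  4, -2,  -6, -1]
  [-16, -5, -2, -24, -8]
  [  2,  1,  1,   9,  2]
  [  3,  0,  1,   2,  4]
λ = 5: alg = 5, geom = 3

Step 1 — factor the characteristic polynomial to read off the algebraic multiplicities:
  χ_A(x) = (x - 5)^5

Step 2 — compute geometric multiplicities via the rank-nullity identity g(λ) = n − rank(A − λI):
  rank(A − (5)·I) = 2, so dim ker(A − (5)·I) = n − 2 = 3

Summary:
  λ = 5: algebraic multiplicity = 5, geometric multiplicity = 3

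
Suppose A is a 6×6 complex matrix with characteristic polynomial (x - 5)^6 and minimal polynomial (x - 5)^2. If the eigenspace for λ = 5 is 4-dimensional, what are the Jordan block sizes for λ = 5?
Block sizes for λ = 5: [2, 2, 1, 1]

Step 1 — from the characteristic polynomial, algebraic multiplicity of λ = 5 is 6. From dim ker(A − (5)·I) = 4, there are exactly 4 Jordan blocks for λ = 5.
Step 2 — from the minimal polynomial, the factor (x − 5)^2 tells us the largest block for λ = 5 has size 2.
Step 3 — with total size 6, 4 blocks, and largest block 2, the block sizes (in nonincreasing order) are [2, 2, 1, 1].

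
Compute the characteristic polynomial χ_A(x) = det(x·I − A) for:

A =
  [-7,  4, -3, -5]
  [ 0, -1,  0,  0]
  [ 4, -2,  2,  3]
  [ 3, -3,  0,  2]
x^4 + 4*x^3 + 6*x^2 + 4*x + 1

Expanding det(x·I − A) (e.g. by cofactor expansion or by noting that A is similar to its Jordan form J, which has the same characteristic polynomial as A) gives
  χ_A(x) = x^4 + 4*x^3 + 6*x^2 + 4*x + 1
which factors as (x + 1)^4. The eigenvalues (with algebraic multiplicities) are λ = -1 with multiplicity 4.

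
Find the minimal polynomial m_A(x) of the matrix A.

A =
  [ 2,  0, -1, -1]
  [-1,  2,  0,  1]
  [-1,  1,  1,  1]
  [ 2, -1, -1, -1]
x^2 - 2*x + 1

The characteristic polynomial is χ_A(x) = (x - 1)^4, so the eigenvalues are known. The minimal polynomial is
  m_A(x) = Π_λ (x − λ)^{k_λ}
where k_λ is the size of the *largest* Jordan block for λ (equivalently, the smallest k with (A − λI)^k v = 0 for every generalised eigenvector v of λ).

  λ = 1: largest Jordan block has size 2, contributing (x − 1)^2

So m_A(x) = (x - 1)^2 = x^2 - 2*x + 1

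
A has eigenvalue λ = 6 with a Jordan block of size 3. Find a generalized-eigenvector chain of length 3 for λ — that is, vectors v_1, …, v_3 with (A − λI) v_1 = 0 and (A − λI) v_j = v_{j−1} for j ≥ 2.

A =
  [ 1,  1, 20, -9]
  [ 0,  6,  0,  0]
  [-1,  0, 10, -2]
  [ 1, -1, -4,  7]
A Jordan chain for λ = 6 of length 3:
v_1 = (-4, 0, -1, 0)ᵀ
v_2 = (-5, 0, -1, 1)ᵀ
v_3 = (1, 0, 0, 0)ᵀ

Let N = A − (6)·I. We want v_3 with N^3 v_3 = 0 but N^2 v_3 ≠ 0; then v_{j-1} := N · v_j for j = 3, …, 2.

Pick v_3 = (1, 0, 0, 0)ᵀ.
Then v_2 = N · v_3 = (-5, 0, -1, 1)ᵀ.
Then v_1 = N · v_2 = (-4, 0, -1, 0)ᵀ.

Sanity check: (A − (6)·I) v_1 = (0, 0, 0, 0)ᵀ = 0. ✓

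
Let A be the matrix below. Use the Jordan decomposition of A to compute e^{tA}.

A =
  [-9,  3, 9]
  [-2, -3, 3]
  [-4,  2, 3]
e^{tA} =
  [-3*t^2*exp(-3*t) - 6*t*exp(-3*t) + exp(-3*t), 3*t*exp(-3*t), 9*t^2*exp(-3*t)/2 + 9*t*exp(-3*t)]
  [-2*t*exp(-3*t), exp(-3*t), 3*t*exp(-3*t)]
  [-2*t^2*exp(-3*t) - 4*t*exp(-3*t), 2*t*exp(-3*t), 3*t^2*exp(-3*t) + 6*t*exp(-3*t) + exp(-3*t)]

Strategy: write A = P · J · P⁻¹ where J is a Jordan canonical form, so e^{tA} = P · e^{tJ} · P⁻¹, and e^{tJ} can be computed block-by-block.

A has Jordan form
J =
  [-3,  1,  0]
  [ 0, -3,  1]
  [ 0,  0, -3]
(up to reordering of blocks).

Per-block formulas:
  For a 3×3 Jordan block J_3(-3): exp(t · J_3(-3)) = e^(-3t)·(I + t·N + (t^2/2)·N^2), where N is the 3×3 nilpotent shift.

After assembling e^{tJ} and conjugating by P, we get:

e^{tA} =
  [-3*t^2*exp(-3*t) - 6*t*exp(-3*t) + exp(-3*t), 3*t*exp(-3*t), 9*t^2*exp(-3*t)/2 + 9*t*exp(-3*t)]
  [-2*t*exp(-3*t), exp(-3*t), 3*t*exp(-3*t)]
  [-2*t^2*exp(-3*t) - 4*t*exp(-3*t), 2*t*exp(-3*t), 3*t^2*exp(-3*t) + 6*t*exp(-3*t) + exp(-3*t)]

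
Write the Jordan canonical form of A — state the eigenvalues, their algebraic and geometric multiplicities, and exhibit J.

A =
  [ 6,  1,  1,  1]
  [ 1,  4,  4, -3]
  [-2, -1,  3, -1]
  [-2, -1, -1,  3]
J_3(4) ⊕ J_1(4)

The characteristic polynomial is
  det(x·I − A) = x^4 - 16*x^3 + 96*x^2 - 256*x + 256 = (x - 4)^4

Eigenvalues and multiplicities (the geometric multiplicity of λ is n − rank(A − λI), which equals the number of Jordan blocks for λ):
  λ = 4: algebraic multiplicity = 4, geometric multiplicity = 2

Determining the block sizes for each eigenvalue:
  λ = 4: with am = 4 and gm = 2, the partition is not yet determined (e.g. several partitions of 4 into 2 parts exist). Let N = A − (4)·I. Computing rank(N^1) = 2, rank(N^2) = 1, rank(N^3) = 0; the number of blocks of size ≥ j is rank(N^{j−1}) − rank(N^j), giving [2, 1, 1]. So we have 1 block(s) of size 3, 1 block(s) of size 1 → block sizes [3, 1]

Assembling the blocks gives a Jordan form
J =
  [4, 1, 0, 0]
  [0, 4, 1, 0]
  [0, 0, 4, 0]
  [0, 0, 0, 4]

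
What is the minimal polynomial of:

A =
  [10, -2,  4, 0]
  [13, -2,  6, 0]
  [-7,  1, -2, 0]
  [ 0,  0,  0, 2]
x^3 - 6*x^2 + 12*x - 8

The characteristic polynomial is χ_A(x) = (x - 2)^4, so the eigenvalues are known. The minimal polynomial is
  m_A(x) = Π_λ (x − λ)^{k_λ}
where k_λ is the size of the *largest* Jordan block for λ (equivalently, the smallest k with (A − λI)^k v = 0 for every generalised eigenvector v of λ).

  λ = 2: largest Jordan block has size 3, contributing (x − 2)^3

So m_A(x) = (x - 2)^3 = x^3 - 6*x^2 + 12*x - 8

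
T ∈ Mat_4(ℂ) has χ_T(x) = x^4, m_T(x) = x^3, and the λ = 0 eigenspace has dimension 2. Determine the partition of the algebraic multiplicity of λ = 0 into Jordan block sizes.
Block sizes for λ = 0: [3, 1]

Step 1 — from the characteristic polynomial, algebraic multiplicity of λ = 0 is 4. From dim ker(T − (0)·I) = 2, there are exactly 2 Jordan blocks for λ = 0.
Step 2 — from the minimal polynomial, the factor (x − 0)^3 tells us the largest block for λ = 0 has size 3.
Step 3 — with total size 4, 2 blocks, and largest block 3, the block sizes (in nonincreasing order) are [3, 1].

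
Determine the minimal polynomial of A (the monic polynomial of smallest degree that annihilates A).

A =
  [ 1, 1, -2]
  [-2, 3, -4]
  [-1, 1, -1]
x^3 - 3*x^2 + 3*x - 1

The characteristic polynomial is χ_A(x) = (x - 1)^3, so the eigenvalues are known. The minimal polynomial is
  m_A(x) = Π_λ (x − λ)^{k_λ}
where k_λ is the size of the *largest* Jordan block for λ (equivalently, the smallest k with (A − λI)^k v = 0 for every generalised eigenvector v of λ).

  λ = 1: largest Jordan block has size 3, contributing (x − 1)^3

So m_A(x) = (x - 1)^3 = x^3 - 3*x^2 + 3*x - 1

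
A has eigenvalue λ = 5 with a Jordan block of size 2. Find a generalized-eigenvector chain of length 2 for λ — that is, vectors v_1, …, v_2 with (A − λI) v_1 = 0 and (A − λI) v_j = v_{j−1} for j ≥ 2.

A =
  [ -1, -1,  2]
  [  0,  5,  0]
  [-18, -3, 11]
A Jordan chain for λ = 5 of length 2:
v_1 = (-6, 0, -18)ᵀ
v_2 = (1, 0, 0)ᵀ

Let N = A − (5)·I. We want v_2 with N^2 v_2 = 0 but N^1 v_2 ≠ 0; then v_{j-1} := N · v_j for j = 2, …, 2.

Pick v_2 = (1, 0, 0)ᵀ.
Then v_1 = N · v_2 = (-6, 0, -18)ᵀ.

Sanity check: (A − (5)·I) v_1 = (0, 0, 0)ᵀ = 0. ✓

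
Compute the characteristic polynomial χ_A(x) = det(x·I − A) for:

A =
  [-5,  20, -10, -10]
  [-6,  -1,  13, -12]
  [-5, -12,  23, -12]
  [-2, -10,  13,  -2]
x^4 - 15*x^3 + 75*x^2 - 125*x

Expanding det(x·I − A) (e.g. by cofactor expansion or by noting that A is similar to its Jordan form J, which has the same characteristic polynomial as A) gives
  χ_A(x) = x^4 - 15*x^3 + 75*x^2 - 125*x
which factors as x*(x - 5)^3. The eigenvalues (with algebraic multiplicities) are λ = 0 with multiplicity 1, λ = 5 with multiplicity 3.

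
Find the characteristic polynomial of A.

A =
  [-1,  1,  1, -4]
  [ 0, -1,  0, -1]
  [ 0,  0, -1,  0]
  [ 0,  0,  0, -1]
x^4 + 4*x^3 + 6*x^2 + 4*x + 1

Expanding det(x·I − A) (e.g. by cofactor expansion or by noting that A is similar to its Jordan form J, which has the same characteristic polynomial as A) gives
  χ_A(x) = x^4 + 4*x^3 + 6*x^2 + 4*x + 1
which factors as (x + 1)^4. The eigenvalues (with algebraic multiplicities) are λ = -1 with multiplicity 4.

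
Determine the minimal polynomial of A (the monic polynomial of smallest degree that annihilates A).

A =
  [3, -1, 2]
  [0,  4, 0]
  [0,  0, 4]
x^2 - 7*x + 12

The characteristic polynomial is χ_A(x) = (x - 4)^2*(x - 3), so the eigenvalues are known. The minimal polynomial is
  m_A(x) = Π_λ (x − λ)^{k_λ}
where k_λ is the size of the *largest* Jordan block for λ (equivalently, the smallest k with (A − λI)^k v = 0 for every generalised eigenvector v of λ).

  λ = 3: largest Jordan block has size 1, contributing (x − 3)
  λ = 4: largest Jordan block has size 1, contributing (x − 4)

So m_A(x) = (x - 4)*(x - 3) = x^2 - 7*x + 12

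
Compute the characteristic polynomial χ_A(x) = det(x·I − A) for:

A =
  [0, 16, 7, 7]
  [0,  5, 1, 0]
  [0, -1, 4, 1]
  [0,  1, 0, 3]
x^4 - 12*x^3 + 48*x^2 - 64*x

Expanding det(x·I − A) (e.g. by cofactor expansion or by noting that A is similar to its Jordan form J, which has the same characteristic polynomial as A) gives
  χ_A(x) = x^4 - 12*x^3 + 48*x^2 - 64*x
which factors as x*(x - 4)^3. The eigenvalues (with algebraic multiplicities) are λ = 0 with multiplicity 1, λ = 4 with multiplicity 3.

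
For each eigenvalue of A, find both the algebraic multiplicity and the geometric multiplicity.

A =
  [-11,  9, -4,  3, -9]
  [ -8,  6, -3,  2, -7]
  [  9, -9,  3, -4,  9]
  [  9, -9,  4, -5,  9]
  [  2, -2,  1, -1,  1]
λ = -2: alg = 1, geom = 1; λ = -1: alg = 4, geom = 2

Step 1 — factor the characteristic polynomial to read off the algebraic multiplicities:
  χ_A(x) = (x + 1)^4*(x + 2)

Step 2 — compute geometric multiplicities via the rank-nullity identity g(λ) = n − rank(A − λI):
  rank(A − (-2)·I) = 4, so dim ker(A − (-2)·I) = n − 4 = 1
  rank(A − (-1)·I) = 3, so dim ker(A − (-1)·I) = n − 3 = 2

Summary:
  λ = -2: algebraic multiplicity = 1, geometric multiplicity = 1
  λ = -1: algebraic multiplicity = 4, geometric multiplicity = 2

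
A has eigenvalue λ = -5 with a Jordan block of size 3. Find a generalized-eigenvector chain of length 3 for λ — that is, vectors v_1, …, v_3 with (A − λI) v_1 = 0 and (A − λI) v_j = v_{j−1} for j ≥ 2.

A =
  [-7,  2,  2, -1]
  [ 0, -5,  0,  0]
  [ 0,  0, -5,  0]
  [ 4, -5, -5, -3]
A Jordan chain for λ = -5 of length 3:
v_1 = (1, 0, 0, -2)ᵀ
v_2 = (2, 0, 0, -5)ᵀ
v_3 = (0, 1, 0, 0)ᵀ

Let N = A − (-5)·I. We want v_3 with N^3 v_3 = 0 but N^2 v_3 ≠ 0; then v_{j-1} := N · v_j for j = 3, …, 2.

Pick v_3 = (0, 1, 0, 0)ᵀ.
Then v_2 = N · v_3 = (2, 0, 0, -5)ᵀ.
Then v_1 = N · v_2 = (1, 0, 0, -2)ᵀ.

Sanity check: (A − (-5)·I) v_1 = (0, 0, 0, 0)ᵀ = 0. ✓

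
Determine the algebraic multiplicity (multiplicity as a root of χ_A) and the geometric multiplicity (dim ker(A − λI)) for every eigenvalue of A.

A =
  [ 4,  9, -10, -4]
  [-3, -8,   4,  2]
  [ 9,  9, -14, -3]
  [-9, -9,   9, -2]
λ = -5: alg = 4, geom = 2

Step 1 — factor the characteristic polynomial to read off the algebraic multiplicities:
  χ_A(x) = (x + 5)^4

Step 2 — compute geometric multiplicities via the rank-nullity identity g(λ) = n − rank(A − λI):
  rank(A − (-5)·I) = 2, so dim ker(A − (-5)·I) = n − 2 = 2

Summary:
  λ = -5: algebraic multiplicity = 4, geometric multiplicity = 2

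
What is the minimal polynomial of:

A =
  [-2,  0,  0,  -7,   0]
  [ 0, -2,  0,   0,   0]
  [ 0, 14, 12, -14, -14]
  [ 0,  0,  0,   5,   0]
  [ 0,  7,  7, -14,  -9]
x^2 - 3*x - 10

The characteristic polynomial is χ_A(x) = (x - 5)^2*(x + 2)^3, so the eigenvalues are known. The minimal polynomial is
  m_A(x) = Π_λ (x − λ)^{k_λ}
where k_λ is the size of the *largest* Jordan block for λ (equivalently, the smallest k with (A − λI)^k v = 0 for every generalised eigenvector v of λ).

  λ = -2: largest Jordan block has size 1, contributing (x + 2)
  λ = 5: largest Jordan block has size 1, contributing (x − 5)

So m_A(x) = (x - 5)*(x + 2) = x^2 - 3*x - 10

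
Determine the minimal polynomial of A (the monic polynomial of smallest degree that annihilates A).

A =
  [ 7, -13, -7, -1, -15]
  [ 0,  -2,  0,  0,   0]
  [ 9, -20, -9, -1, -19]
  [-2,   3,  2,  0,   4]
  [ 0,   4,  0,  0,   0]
x^4 + 4*x^3 + 4*x^2

The characteristic polynomial is χ_A(x) = x^3*(x + 2)^2, so the eigenvalues are known. The minimal polynomial is
  m_A(x) = Π_λ (x − λ)^{k_λ}
where k_λ is the size of the *largest* Jordan block for λ (equivalently, the smallest k with (A − λI)^k v = 0 for every generalised eigenvector v of λ).

  λ = -2: largest Jordan block has size 2, contributing (x + 2)^2
  λ = 0: largest Jordan block has size 2, contributing (x − 0)^2

So m_A(x) = x^2*(x + 2)^2 = x^4 + 4*x^3 + 4*x^2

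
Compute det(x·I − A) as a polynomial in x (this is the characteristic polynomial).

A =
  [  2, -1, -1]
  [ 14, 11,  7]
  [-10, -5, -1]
x^3 - 12*x^2 + 48*x - 64

Expanding det(x·I − A) (e.g. by cofactor expansion or by noting that A is similar to its Jordan form J, which has the same characteristic polynomial as A) gives
  χ_A(x) = x^3 - 12*x^2 + 48*x - 64
which factors as (x - 4)^3. The eigenvalues (with algebraic multiplicities) are λ = 4 with multiplicity 3.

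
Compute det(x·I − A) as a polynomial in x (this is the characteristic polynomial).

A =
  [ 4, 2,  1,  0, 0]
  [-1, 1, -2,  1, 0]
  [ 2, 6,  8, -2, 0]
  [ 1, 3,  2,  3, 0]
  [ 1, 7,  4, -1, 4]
x^5 - 20*x^4 + 160*x^3 - 640*x^2 + 1280*x - 1024

Expanding det(x·I − A) (e.g. by cofactor expansion or by noting that A is similar to its Jordan form J, which has the same characteristic polynomial as A) gives
  χ_A(x) = x^5 - 20*x^4 + 160*x^3 - 640*x^2 + 1280*x - 1024
which factors as (x - 4)^5. The eigenvalues (with algebraic multiplicities) are λ = 4 with multiplicity 5.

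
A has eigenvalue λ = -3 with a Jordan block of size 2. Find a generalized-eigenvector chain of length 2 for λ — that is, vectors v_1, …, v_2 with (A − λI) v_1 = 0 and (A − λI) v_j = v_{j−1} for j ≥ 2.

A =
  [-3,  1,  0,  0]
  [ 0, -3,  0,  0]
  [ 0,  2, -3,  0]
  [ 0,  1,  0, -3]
A Jordan chain for λ = -3 of length 2:
v_1 = (1, 0, 2, 1)ᵀ
v_2 = (0, 1, 0, 0)ᵀ

Let N = A − (-3)·I. We want v_2 with N^2 v_2 = 0 but N^1 v_2 ≠ 0; then v_{j-1} := N · v_j for j = 2, …, 2.

Pick v_2 = (0, 1, 0, 0)ᵀ.
Then v_1 = N · v_2 = (1, 0, 2, 1)ᵀ.

Sanity check: (A − (-3)·I) v_1 = (0, 0, 0, 0)ᵀ = 0. ✓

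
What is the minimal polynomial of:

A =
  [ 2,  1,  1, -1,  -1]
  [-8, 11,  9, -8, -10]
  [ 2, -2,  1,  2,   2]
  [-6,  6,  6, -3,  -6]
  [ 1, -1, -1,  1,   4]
x^3 - 9*x^2 + 27*x - 27

The characteristic polynomial is χ_A(x) = (x - 3)^5, so the eigenvalues are known. The minimal polynomial is
  m_A(x) = Π_λ (x − λ)^{k_λ}
where k_λ is the size of the *largest* Jordan block for λ (equivalently, the smallest k with (A − λI)^k v = 0 for every generalised eigenvector v of λ).

  λ = 3: largest Jordan block has size 3, contributing (x − 3)^3

So m_A(x) = (x - 3)^3 = x^3 - 9*x^2 + 27*x - 27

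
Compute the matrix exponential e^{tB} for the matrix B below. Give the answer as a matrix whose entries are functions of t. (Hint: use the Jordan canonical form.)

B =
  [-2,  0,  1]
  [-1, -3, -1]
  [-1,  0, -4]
e^{tB} =
  [t*exp(-3*t) + exp(-3*t), 0, t*exp(-3*t)]
  [-t*exp(-3*t), exp(-3*t), -t*exp(-3*t)]
  [-t*exp(-3*t), 0, -t*exp(-3*t) + exp(-3*t)]

Strategy: write B = P · J · P⁻¹ where J is a Jordan canonical form, so e^{tB} = P · e^{tJ} · P⁻¹, and e^{tJ} can be computed block-by-block.

B has Jordan form
J =
  [-3,  1,  0]
  [ 0, -3,  0]
  [ 0,  0, -3]
(up to reordering of blocks).

Per-block formulas:
  For a 2×2 Jordan block J_2(-3): exp(t · J_2(-3)) = e^(-3t)·(I + t·N), where N is the 2×2 nilpotent shift.
  For a 1×1 block at λ = -3: exp(t · [-3]) = [e^(-3t)].

After assembling e^{tJ} and conjugating by P, we get:

e^{tB} =
  [t*exp(-3*t) + exp(-3*t), 0, t*exp(-3*t)]
  [-t*exp(-3*t), exp(-3*t), -t*exp(-3*t)]
  [-t*exp(-3*t), 0, -t*exp(-3*t) + exp(-3*t)]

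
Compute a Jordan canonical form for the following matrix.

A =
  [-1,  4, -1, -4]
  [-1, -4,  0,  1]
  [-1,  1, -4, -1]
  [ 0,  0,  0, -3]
J_3(-3) ⊕ J_1(-3)

The characteristic polynomial is
  det(x·I − A) = x^4 + 12*x^3 + 54*x^2 + 108*x + 81 = (x + 3)^4

Eigenvalues and multiplicities (the geometric multiplicity of λ is n − rank(A − λI), which equals the number of Jordan blocks for λ):
  λ = -3: algebraic multiplicity = 4, geometric multiplicity = 2

Determining the block sizes for each eigenvalue:
  λ = -3: with am = 4 and gm = 2, the partition is not yet determined (e.g. several partitions of 4 into 2 parts exist). Let N = A − (-3)·I. Computing rank(N^1) = 2, rank(N^2) = 1, rank(N^3) = 0; the number of blocks of size ≥ j is rank(N^{j−1}) − rank(N^j), giving [2, 1, 1]. So we have 1 block(s) of size 3, 1 block(s) of size 1 → block sizes [3, 1]

Assembling the blocks gives a Jordan form
J =
  [-3,  1,  0,  0]
  [ 0, -3,  1,  0]
  [ 0,  0, -3,  0]
  [ 0,  0,  0, -3]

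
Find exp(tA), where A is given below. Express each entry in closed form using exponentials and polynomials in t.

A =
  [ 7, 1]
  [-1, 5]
e^{tA} =
  [t*exp(6*t) + exp(6*t), t*exp(6*t)]
  [-t*exp(6*t), -t*exp(6*t) + exp(6*t)]

Strategy: write A = P · J · P⁻¹ where J is a Jordan canonical form, so e^{tA} = P · e^{tJ} · P⁻¹, and e^{tJ} can be computed block-by-block.

A has Jordan form
J =
  [6, 1]
  [0, 6]
(up to reordering of blocks).

Per-block formulas:
  For a 2×2 Jordan block J_2(6): exp(t · J_2(6)) = e^(6t)·(I + t·N), where N is the 2×2 nilpotent shift.

After assembling e^{tJ} and conjugating by P, we get:

e^{tA} =
  [t*exp(6*t) + exp(6*t), t*exp(6*t)]
  [-t*exp(6*t), -t*exp(6*t) + exp(6*t)]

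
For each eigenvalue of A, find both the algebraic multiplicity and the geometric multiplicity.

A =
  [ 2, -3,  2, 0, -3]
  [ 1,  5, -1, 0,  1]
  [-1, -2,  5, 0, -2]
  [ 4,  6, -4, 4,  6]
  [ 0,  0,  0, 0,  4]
λ = 4: alg = 5, geom = 3

Step 1 — factor the characteristic polynomial to read off the algebraic multiplicities:
  χ_A(x) = (x - 4)^5

Step 2 — compute geometric multiplicities via the rank-nullity identity g(λ) = n − rank(A − λI):
  rank(A − (4)·I) = 2, so dim ker(A − (4)·I) = n − 2 = 3

Summary:
  λ = 4: algebraic multiplicity = 5, geometric multiplicity = 3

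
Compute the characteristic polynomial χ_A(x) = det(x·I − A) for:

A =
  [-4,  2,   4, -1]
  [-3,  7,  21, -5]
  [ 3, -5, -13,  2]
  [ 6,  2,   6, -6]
x^4 + 16*x^3 + 96*x^2 + 256*x + 256

Expanding det(x·I − A) (e.g. by cofactor expansion or by noting that A is similar to its Jordan form J, which has the same characteristic polynomial as A) gives
  χ_A(x) = x^4 + 16*x^3 + 96*x^2 + 256*x + 256
which factors as (x + 4)^4. The eigenvalues (with algebraic multiplicities) are λ = -4 with multiplicity 4.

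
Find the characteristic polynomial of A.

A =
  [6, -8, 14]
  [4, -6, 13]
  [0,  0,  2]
x^3 - 2*x^2 - 4*x + 8

Expanding det(x·I − A) (e.g. by cofactor expansion or by noting that A is similar to its Jordan form J, which has the same characteristic polynomial as A) gives
  χ_A(x) = x^3 - 2*x^2 - 4*x + 8
which factors as (x - 2)^2*(x + 2). The eigenvalues (with algebraic multiplicities) are λ = -2 with multiplicity 1, λ = 2 with multiplicity 2.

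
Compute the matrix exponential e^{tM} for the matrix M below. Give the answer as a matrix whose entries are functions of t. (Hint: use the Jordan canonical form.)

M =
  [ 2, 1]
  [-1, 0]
e^{tM} =
  [t*exp(t) + exp(t), t*exp(t)]
  [-t*exp(t), -t*exp(t) + exp(t)]

Strategy: write M = P · J · P⁻¹ where J is a Jordan canonical form, so e^{tM} = P · e^{tJ} · P⁻¹, and e^{tJ} can be computed block-by-block.

M has Jordan form
J =
  [1, 1]
  [0, 1]
(up to reordering of blocks).

Per-block formulas:
  For a 2×2 Jordan block J_2(1): exp(t · J_2(1)) = e^(1t)·(I + t·N), where N is the 2×2 nilpotent shift.

After assembling e^{tJ} and conjugating by P, we get:

e^{tM} =
  [t*exp(t) + exp(t), t*exp(t)]
  [-t*exp(t), -t*exp(t) + exp(t)]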